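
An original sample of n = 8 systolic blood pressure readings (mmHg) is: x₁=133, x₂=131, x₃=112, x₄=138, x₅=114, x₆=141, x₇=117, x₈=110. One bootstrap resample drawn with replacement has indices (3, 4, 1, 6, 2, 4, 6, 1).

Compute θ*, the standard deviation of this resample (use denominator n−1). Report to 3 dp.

Resample values: 112, 138, 133, 141, 131, 138, 141, 133.
Mean = 133.3750; sum of squared deviations = 621.8750
s² = 621.8750 / 7 = 88.8393
s = √88.8393 = 9.425

θ* = 9.425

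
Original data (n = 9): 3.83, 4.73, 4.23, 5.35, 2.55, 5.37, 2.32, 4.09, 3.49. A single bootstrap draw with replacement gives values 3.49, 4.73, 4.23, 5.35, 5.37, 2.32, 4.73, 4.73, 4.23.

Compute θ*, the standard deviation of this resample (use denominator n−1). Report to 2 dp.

θ* = 0.96

Mean = 4.3533; sum of squared deviations = 7.3628
s² = 7.3628 / 8 = 0.9204
s = √0.9204 = 0.96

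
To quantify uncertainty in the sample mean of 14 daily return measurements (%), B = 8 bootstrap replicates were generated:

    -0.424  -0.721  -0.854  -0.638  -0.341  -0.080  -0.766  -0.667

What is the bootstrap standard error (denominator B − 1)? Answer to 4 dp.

Bootstrap SE is the standard deviation of the 8 replicate means.
Mean of replicates: ((-0.424) + (-0.721) + (-0.854) + (-0.638) + (-0.341) + (-0.080) + (-0.766) + (-0.667)) / 8 = -4.49100 / 8 = -0.56137
Sum of squared deviations: (+0.13737)² + (−0.15963)² + (−0.29263)² + (−0.07663)² + (+0.22037)² + (+0.48137)² + (−0.20463)² + (−0.10563)² = 0.46917
Variance = 0.46917 / 7 = 0.06702
SE* = √0.06702

SE* = 0.2589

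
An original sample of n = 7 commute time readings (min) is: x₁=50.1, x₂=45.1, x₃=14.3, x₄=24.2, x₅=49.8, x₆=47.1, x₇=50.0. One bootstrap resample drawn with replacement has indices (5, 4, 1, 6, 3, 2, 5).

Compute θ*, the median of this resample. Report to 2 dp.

θ* = 47.10

Resample values: 49.8, 24.2, 50.1, 47.1, 14.3, 45.1, 49.8.
Sorted: 14.3, 24.2, 45.1, 47.1, 49.8, 49.8, 50.1
Median = middle value = 47.10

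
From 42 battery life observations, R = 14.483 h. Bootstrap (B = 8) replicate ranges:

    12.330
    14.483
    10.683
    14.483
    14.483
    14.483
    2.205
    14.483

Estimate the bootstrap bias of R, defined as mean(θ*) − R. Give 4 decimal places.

bias = −2.2789

mean(θ*) = (12.330 + 14.483 + 10.683 + 14.483 + 14.483 + 14.483 + 2.205 + 14.483) / 8 = 12.20413
bias = 12.20413 − 14.483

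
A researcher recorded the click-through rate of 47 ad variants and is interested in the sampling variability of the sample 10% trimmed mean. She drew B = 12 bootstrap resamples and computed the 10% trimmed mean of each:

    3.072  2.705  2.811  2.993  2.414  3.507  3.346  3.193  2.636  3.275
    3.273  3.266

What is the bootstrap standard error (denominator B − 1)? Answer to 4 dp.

SE* = 0.3329

Bootstrap SE is the standard deviation of the 12 replicate 10% trimmed means.
Mean of replicates: (3.072 + 2.705 + 2.811 + 2.993 + 2.414 + 3.507 + 3.346 + 3.193 + 2.636 + 3.275 + 3.273 + 3.266) / 12 = 36.49100 / 12 = 3.04092
Sum of squared deviations: (+0.03108)² + (−0.33592)² + (−0.22992)² + (−0.04792)² + (−0.62692)² + (+0.46608)² + (+0.30508)² + (+0.15208)² + (−0.40492)² + (+0.23408)² + (+0.23208)² + (+0.22508)² = 1.21870
Variance = 1.21870 / 11 = 0.11079
SE* = √0.11079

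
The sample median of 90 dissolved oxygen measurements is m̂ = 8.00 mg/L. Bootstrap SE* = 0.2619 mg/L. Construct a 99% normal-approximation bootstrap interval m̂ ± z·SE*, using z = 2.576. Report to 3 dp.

(7.325, 8.675)

Margin = 2.576 × 0.2619 = 0.6747
Interval: 8.00 ± 0.6747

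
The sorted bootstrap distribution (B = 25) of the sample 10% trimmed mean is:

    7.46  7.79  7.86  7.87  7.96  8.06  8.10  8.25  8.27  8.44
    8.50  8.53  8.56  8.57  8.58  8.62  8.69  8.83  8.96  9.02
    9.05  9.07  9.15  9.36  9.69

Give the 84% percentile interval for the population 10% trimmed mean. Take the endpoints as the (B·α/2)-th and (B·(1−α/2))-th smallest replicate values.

(7.79, 9.15)

α = 0.16; lower rank = 25 × 0.080 = 2; upper rank = 25 × 0.920 = 23.
The 2nd smallest replicate is 7.79; the 23rd is 9.15.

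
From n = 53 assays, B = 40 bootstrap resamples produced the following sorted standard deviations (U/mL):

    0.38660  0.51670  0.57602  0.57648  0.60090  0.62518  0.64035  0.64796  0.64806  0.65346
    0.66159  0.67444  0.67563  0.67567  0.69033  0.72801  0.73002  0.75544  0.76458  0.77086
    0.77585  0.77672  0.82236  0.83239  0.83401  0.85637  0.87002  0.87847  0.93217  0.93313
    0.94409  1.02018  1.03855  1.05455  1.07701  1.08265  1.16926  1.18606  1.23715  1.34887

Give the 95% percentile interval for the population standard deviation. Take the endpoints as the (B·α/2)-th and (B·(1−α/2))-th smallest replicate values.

(0.38660, 1.23715)

α = 0.05; lower rank = 40 × 0.025 = 1; upper rank = 40 × 0.975 = 39.
The 1st smallest replicate is 0.38660; the 39th is 1.23715.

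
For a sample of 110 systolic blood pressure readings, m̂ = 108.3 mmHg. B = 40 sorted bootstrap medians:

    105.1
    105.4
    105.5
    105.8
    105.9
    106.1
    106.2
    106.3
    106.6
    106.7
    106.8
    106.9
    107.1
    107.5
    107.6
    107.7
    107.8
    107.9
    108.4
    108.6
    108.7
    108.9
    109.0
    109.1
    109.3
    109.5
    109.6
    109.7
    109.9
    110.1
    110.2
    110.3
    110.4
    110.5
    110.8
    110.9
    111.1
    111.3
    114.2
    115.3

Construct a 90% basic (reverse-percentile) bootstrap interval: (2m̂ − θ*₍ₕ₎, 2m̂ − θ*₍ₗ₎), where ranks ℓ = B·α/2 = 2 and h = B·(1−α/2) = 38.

(105.3, 111.2)

Percentile endpoints at ranks 2 and 38: θ*₍2₎ = 105.4, θ*₍38₎ = 111.3.
Basic interval reflects these around m̂:
  lower = 2 × 108.3 − 111.3 = 105.3
  upper = 2 × 108.3 − 105.4 = 111.2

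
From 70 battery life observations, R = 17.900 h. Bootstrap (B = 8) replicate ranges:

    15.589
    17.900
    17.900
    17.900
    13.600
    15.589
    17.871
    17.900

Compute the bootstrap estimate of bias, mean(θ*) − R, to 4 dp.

bias = −1.1189

mean(θ*) = (15.589 + 17.900 + 17.900 + 17.900 + 13.600 + 15.589 + 17.871 + 17.900) / 8 = 16.78112
bias = 16.78112 − 17.900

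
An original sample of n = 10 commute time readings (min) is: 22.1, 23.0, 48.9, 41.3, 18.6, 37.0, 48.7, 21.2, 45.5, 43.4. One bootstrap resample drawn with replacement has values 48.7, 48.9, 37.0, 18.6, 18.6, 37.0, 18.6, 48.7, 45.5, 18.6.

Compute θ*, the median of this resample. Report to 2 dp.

Sorted: 18.6, 18.6, 18.6, 18.6, 37.0, 37.0, 45.5, 48.7, 48.7, 48.9
Median = average of the two middle values = 37.00

θ* = 37.00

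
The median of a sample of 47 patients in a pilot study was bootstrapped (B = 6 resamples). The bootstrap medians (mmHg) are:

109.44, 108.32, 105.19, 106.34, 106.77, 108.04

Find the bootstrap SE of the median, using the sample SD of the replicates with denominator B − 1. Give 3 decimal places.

SE* = 1.537

Bootstrap SE is the standard deviation of the 6 replicate medians.
Mean of replicates: (109.44 + 108.32 + 105.19 + 106.34 + 106.77 + 108.04) / 6 = 644.1000 / 6 = 107.3500
Sum of squared deviations: (+2.0900)² + (+0.9700)² + (−2.1600)² + (−1.0100)² + (−0.5800)² + (+0.6900)² = 11.8072
Variance = 11.8072 / 5 = 2.3614
SE* = √2.3614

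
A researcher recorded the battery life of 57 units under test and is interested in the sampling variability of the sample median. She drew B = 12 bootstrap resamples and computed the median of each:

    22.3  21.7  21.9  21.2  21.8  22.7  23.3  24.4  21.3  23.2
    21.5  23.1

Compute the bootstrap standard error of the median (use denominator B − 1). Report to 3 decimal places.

SE* = 0.981

Bootstrap SE is the standard deviation of the 12 replicate medians.
Mean of replicates: (22.3 + 21.7 + 21.9 + 21.2 + 21.8 + 22.7 + 23.3 + 24.4 + 21.3 + 23.2 + 21.5 + 23.1) / 12 = 268.4000 / 12 = 22.3667
Sum of squared deviations: (−0.0667)² + (−0.6667)² + (−0.4667)² + (−1.1667)² + (−0.5667)² + (+0.3333)² + (+0.9333)² + (+2.0333)² + (−1.0667)² + (+0.8333)² + (−0.8667)² + (+0.7333)² = 10.5867
Variance = 10.5867 / 11 = 0.9624
SE* = √0.9624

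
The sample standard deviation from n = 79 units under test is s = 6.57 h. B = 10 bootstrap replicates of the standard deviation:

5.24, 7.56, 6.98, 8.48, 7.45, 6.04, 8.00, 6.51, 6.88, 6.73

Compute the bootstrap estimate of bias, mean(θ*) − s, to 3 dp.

mean(θ*) = (5.24 + 7.56 + 6.98 + 8.48 + 7.45 + 6.04 + 8.00 + 6.51 + 6.88 + 6.73) / 10 = 6.9870
bias = 6.9870 − 6.57

bias = +0.417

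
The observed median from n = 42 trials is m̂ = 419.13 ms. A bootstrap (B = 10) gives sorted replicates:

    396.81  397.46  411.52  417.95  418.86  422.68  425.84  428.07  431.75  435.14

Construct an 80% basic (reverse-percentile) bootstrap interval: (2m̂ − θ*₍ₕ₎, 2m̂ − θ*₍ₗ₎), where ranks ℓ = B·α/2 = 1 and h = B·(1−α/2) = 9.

(406.51, 441.45)

Percentile endpoints at ranks 1 and 9: θ*₍1₎ = 396.81, θ*₍9₎ = 431.75.
Basic interval reflects these around m̂:
  lower = 2 × 419.13 − 431.75 = 406.51
  upper = 2 × 419.13 − 396.81 = 441.45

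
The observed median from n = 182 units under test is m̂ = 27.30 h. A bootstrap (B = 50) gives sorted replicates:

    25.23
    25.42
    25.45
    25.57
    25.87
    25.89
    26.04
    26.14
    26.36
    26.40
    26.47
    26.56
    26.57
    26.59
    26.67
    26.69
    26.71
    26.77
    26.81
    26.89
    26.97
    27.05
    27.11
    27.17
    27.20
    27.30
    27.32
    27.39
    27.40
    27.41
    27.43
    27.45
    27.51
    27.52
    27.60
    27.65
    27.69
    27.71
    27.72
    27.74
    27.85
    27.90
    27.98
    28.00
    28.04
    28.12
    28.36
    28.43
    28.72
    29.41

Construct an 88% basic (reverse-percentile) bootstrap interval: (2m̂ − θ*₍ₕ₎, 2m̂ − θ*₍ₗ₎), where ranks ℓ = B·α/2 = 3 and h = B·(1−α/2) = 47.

(26.24, 29.15)

Percentile endpoints at ranks 3 and 47: θ*₍3₎ = 25.45, θ*₍47₎ = 28.36.
Basic interval reflects these around m̂:
  lower = 2 × 27.30 − 28.36 = 26.24
  upper = 2 × 27.30 − 25.45 = 29.15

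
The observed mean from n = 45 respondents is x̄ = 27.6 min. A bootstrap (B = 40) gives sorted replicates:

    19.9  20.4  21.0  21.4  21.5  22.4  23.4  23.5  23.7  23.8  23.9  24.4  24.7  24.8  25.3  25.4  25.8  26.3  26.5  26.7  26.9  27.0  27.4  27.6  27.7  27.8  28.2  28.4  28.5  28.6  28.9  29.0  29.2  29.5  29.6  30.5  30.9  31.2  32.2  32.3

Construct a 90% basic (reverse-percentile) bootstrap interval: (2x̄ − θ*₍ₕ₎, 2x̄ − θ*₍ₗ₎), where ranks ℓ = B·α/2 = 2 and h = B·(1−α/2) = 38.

Percentile endpoints at ranks 2 and 38: θ*₍2₎ = 20.4, θ*₍38₎ = 31.2.
Basic interval reflects these around x̄:
  lower = 2 × 27.6 − 31.2 = 24.0
  upper = 2 × 27.6 − 20.4 = 34.8

(24.0, 34.8)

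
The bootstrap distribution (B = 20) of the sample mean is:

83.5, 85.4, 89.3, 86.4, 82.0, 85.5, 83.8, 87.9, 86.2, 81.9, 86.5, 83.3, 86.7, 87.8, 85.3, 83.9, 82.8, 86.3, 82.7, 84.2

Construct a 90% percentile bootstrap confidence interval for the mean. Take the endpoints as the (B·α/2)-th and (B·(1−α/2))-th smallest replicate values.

Sorted replicates: 81.9, 82.0, 82.7, 82.8, 83.3, 83.5, 83.8, 83.9, 84.2, 85.3, 85.4, 85.5, 86.2, 86.3, 86.4, 86.5, 86.7, 87.8, 87.9, 89.3
α = 0.10; lower rank = 20 × 0.050 = 1; upper rank = 20 × 0.950 = 19.
The 1st smallest replicate is 81.9; the 19th is 87.9.

(81.9, 87.9)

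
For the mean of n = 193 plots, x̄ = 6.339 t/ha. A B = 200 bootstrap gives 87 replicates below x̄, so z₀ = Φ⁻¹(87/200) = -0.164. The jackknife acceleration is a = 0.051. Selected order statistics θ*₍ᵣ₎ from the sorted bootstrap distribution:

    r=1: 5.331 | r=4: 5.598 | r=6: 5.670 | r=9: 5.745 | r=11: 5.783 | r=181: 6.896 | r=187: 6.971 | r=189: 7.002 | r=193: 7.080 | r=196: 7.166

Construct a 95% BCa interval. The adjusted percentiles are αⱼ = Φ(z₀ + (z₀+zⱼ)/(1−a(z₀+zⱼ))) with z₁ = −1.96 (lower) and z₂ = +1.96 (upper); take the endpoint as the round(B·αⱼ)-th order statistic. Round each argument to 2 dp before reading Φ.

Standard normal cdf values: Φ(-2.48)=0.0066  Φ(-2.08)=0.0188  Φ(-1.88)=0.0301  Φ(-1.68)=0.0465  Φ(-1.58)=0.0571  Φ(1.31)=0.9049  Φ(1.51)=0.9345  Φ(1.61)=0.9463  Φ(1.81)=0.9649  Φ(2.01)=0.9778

Lower: z₀ + z₁ = -0.164 + (-1.960) = -2.124; 1 − a(z₀+z₁) = 1 − (0.051)(-2.124) = 1.1083; argument = -0.164 + (-2.124)/1.1083 = -2.0804 → -2.08.
α₁ = Φ(-2.08) = 0.0188; rank = round(200 × 0.0188) = 4; θ*₍4₎ = 5.598.
Upper: z₀ + z₂ = 1.796; 1 − a(z₀+z₂) = 0.9084; argument = 1.8131 → 1.81; α₂ = 0.9649; rank = 193; θ*₍193₎ = 7.080.

(5.598, 7.080)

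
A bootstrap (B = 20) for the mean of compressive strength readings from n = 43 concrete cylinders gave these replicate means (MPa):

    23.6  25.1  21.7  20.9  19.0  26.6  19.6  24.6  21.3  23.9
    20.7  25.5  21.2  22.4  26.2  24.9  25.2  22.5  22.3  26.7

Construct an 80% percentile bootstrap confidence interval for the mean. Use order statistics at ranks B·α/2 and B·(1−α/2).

(19.6, 26.2)

Sorted replicates: 19.0, 19.6, 20.7, 20.9, 21.2, 21.3, 21.7, 22.3, 22.4, 22.5, 23.6, 23.9, 24.6, 24.9, 25.1, 25.2, 25.5, 26.2, 26.6, 26.7
α = 0.20; lower rank = 20 × 0.100 = 2; upper rank = 20 × 0.900 = 18.
The 2nd smallest replicate is 19.6; the 18th is 26.2.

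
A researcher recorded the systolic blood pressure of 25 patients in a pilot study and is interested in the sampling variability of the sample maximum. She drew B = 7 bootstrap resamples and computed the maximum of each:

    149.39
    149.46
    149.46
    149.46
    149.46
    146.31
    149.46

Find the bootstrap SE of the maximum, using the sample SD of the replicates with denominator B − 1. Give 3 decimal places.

Bootstrap SE is the standard deviation of the 7 replicate maximums.
Mean of replicates: (149.39 + 149.46 + 149.46 + 149.46 + 149.46 + 146.31 + 149.46) / 7 = 1043.0000 / 7 = 149.0000
Sum of squared deviations: (+0.3900)² + (+0.4600)² + (+0.4600)² + (+0.4600)² + (+0.4600)² + (−2.6900)² + (+0.4600)² = 8.4462
Variance = 8.4462 / 6 = 1.4077
SE* = √1.4077

SE* = 1.186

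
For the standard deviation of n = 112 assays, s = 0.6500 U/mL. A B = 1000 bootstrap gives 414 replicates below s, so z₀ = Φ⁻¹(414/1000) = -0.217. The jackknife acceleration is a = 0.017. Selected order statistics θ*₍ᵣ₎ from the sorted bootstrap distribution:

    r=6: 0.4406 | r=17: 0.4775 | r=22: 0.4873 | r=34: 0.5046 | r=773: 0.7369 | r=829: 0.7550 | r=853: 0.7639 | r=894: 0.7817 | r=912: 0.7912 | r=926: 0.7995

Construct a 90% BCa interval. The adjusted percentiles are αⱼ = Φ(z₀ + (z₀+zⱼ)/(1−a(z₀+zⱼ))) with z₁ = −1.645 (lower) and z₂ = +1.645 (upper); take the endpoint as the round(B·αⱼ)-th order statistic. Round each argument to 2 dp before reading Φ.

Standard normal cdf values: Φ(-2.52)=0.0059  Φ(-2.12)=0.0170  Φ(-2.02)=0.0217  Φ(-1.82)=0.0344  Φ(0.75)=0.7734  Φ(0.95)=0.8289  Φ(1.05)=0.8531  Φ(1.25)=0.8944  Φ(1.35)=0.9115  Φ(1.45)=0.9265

Lower: z₀ + z₁ = -0.217 + (-1.645) = -1.862; 1 − a(z₀+z₁) = 1 − (0.017)(-1.862) = 1.0317; argument = -0.217 + (-1.862)/1.0317 = -2.0219 → -2.02.
α₁ = Φ(-2.02) = 0.0217; rank = round(1000 × 0.0217) = 22; θ*₍22₎ = 0.4873.
Upper: z₀ + z₂ = 1.428; 1 − a(z₀+z₂) = 0.9757; argument = 1.2465 → 1.25; α₂ = 0.8944; rank = 894; θ*₍894₎ = 0.7817.

(0.4873, 0.7817)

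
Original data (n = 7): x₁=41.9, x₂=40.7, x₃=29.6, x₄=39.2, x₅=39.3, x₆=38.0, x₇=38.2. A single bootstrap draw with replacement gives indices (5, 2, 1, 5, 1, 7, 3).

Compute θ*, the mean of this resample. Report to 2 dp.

θ* = 38.70

Resample values: 39.3, 40.7, 41.9, 39.3, 41.9, 38.2, 29.6.
Mean = (39.3 + 40.7 + 41.9 + 39.3 + 41.9 + 38.2 + 29.6) / 7 = 270.90 / 7 = 38.70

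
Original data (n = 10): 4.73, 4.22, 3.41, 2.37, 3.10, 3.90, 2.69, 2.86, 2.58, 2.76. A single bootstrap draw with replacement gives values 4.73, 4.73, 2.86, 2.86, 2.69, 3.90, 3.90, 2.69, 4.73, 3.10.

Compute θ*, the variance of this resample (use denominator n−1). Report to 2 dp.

θ* = 0.78

Mean = 3.6190; sum of squared deviations = 7.0085
s² = 7.0085 / 9 = 0.7787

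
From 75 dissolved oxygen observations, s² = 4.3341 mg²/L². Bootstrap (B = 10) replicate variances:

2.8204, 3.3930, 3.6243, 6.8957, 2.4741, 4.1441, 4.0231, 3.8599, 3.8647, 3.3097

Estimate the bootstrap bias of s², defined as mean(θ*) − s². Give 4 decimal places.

bias = −0.4932

mean(θ*) = (2.8204 + 3.3930 + 3.6243 + 6.8957 + 2.4741 + 4.1441 + 4.0231 + 3.8599 + 3.8647 + 3.3097) / 10 = 3.84090
bias = 3.84090 − 4.3341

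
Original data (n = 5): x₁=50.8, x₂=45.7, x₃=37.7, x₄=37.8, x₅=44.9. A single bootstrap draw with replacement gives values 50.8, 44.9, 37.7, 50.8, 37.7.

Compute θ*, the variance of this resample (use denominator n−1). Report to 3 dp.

Mean = 44.3800; sum of squared deviations = 171.9480
s² = 171.9480 / 4 = 42.9870

θ* = 42.987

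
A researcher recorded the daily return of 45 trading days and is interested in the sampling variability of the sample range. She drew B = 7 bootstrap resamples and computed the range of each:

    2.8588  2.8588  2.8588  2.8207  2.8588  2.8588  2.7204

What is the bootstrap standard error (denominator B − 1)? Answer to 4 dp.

SE* = 0.0519

Bootstrap SE is the standard deviation of the 7 replicate ranges.
Mean of replicates: (2.8588 + 2.8588 + 2.8588 + 2.8207 + 2.8588 + 2.8588 + 2.7204) / 7 = 19.83510 / 7 = 2.83359
Sum of squared deviations: (+0.02521)² + (+0.02521)² + (+0.02521)² + (−0.01289)² + (+0.02521)² + (+0.02521)² + (−0.11319)² = 0.01616
Variance = 0.01616 / 6 = 0.00269
SE* = √0.00269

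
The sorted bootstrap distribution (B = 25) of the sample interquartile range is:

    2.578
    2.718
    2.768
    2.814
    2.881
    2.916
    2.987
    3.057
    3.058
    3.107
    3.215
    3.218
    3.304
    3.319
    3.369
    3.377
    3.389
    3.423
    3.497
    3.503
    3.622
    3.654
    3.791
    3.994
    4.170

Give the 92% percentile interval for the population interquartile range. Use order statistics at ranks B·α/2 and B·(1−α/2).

(2.578, 3.994)

α = 0.08; lower rank = 25 × 0.040 = 1; upper rank = 25 × 0.960 = 24.
The 1st smallest replicate is 2.578; the 24th is 3.994.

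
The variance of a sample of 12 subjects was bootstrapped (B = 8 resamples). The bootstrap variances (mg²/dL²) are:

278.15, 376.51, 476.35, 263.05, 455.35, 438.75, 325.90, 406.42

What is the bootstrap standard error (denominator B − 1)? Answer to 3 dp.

Bootstrap SE is the standard deviation of the 8 replicate variances.
Mean of replicates: (278.15 + 376.51 + 476.35 + 263.05 + 455.35 + 438.75 + 325.90 + 406.42) / 8 = 3020.4800 / 8 = 377.5600
Sum of squared deviations: (−99.4100)² + (−1.0500)² + (+98.7900)² + (−114.5100)² + (+77.7900)² + (+61.1900)² + (−51.6600)² + (+28.8600)² = 46052.6102
Variance = 46052.6102 / 7 = 6578.9443
SE* = √6578.9443

SE* = 81.111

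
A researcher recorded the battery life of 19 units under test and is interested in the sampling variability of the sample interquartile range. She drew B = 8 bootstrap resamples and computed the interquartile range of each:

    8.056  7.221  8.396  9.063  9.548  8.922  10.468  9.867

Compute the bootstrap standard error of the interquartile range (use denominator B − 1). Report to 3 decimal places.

SE* = 1.043

Bootstrap SE is the standard deviation of the 8 replicate interquartile ranges.
Mean of replicates: (8.056 + 7.221 + 8.396 + 9.063 + 9.548 + 8.922 + 10.468 + 9.867) / 8 = 71.5410 / 8 = 8.9426
Sum of squared deviations: (−0.8866)² + (−1.7216)² + (−0.5466)² + (+0.1204)² + (+0.6054)² + (−0.0206)² + (+1.5254)² + (+0.9244)² = 7.6115
Variance = 7.6115 / 7 = 1.0874
SE* = √1.0874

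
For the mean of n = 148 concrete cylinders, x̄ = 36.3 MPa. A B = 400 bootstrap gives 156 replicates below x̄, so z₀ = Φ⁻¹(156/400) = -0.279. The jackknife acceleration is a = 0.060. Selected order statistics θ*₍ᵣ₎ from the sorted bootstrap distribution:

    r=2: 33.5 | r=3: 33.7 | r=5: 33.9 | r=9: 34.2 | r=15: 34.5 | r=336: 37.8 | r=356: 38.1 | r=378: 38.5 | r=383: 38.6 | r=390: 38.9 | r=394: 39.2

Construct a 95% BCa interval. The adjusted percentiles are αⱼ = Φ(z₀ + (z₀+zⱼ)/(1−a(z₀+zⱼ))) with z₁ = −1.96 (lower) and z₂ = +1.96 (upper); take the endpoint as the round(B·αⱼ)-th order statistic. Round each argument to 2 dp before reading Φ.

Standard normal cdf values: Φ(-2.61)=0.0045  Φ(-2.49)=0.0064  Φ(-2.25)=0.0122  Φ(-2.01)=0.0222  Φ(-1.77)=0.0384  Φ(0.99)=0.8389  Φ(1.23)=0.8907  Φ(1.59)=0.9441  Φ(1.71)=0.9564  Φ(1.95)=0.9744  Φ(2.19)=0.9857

Lower: z₀ + z₁ = -0.279 + (-1.960) = -2.239; 1 − a(z₀+z₁) = 1 − (0.060)(-2.239) = 1.1343; argument = -0.279 + (-2.239)/1.1343 = -2.2528 → -2.25.
α₁ = Φ(-2.25) = 0.0122; rank = round(400 × 0.0122) = 5; θ*₍5₎ = 33.9.
Upper: z₀ + z₂ = 1.681; 1 − a(z₀+z₂) = 0.8991; argument = 1.5906 → 1.59; α₂ = 0.9441; rank = 378; θ*₍378₎ = 38.5.

(33.9, 38.5)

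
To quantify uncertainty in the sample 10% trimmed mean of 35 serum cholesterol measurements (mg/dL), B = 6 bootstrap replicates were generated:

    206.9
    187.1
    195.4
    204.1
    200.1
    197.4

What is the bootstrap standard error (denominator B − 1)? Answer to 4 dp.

Bootstrap SE is the standard deviation of the 6 replicate 10% trimmed means.
Mean of replicates: (206.9 + 187.1 + 195.4 + 204.1 + 200.1 + 197.4) / 6 = 1191.00000 / 6 = 198.50000
Sum of squared deviations: (+8.40000)² + (−11.40000)² + (−3.10000)² + (+5.60000)² + (+1.60000)² + (−1.10000)² = 245.26000
Variance = 245.26000 / 5 = 49.05200
SE* = √49.05200

SE* = 7.0037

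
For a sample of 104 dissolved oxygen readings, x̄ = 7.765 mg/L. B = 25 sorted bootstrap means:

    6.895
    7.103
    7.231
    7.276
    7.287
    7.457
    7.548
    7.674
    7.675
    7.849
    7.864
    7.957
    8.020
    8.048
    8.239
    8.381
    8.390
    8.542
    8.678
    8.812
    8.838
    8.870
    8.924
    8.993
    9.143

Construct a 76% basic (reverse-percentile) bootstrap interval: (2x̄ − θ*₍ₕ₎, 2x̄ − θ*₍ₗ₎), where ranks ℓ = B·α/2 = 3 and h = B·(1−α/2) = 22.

(6.660, 8.299)

Percentile endpoints at ranks 3 and 22: θ*₍3₎ = 7.231, θ*₍22₎ = 8.870.
Basic interval reflects these around x̄:
  lower = 2 × 7.765 − 8.870 = 6.660
  upper = 2 × 7.765 − 7.231 = 8.299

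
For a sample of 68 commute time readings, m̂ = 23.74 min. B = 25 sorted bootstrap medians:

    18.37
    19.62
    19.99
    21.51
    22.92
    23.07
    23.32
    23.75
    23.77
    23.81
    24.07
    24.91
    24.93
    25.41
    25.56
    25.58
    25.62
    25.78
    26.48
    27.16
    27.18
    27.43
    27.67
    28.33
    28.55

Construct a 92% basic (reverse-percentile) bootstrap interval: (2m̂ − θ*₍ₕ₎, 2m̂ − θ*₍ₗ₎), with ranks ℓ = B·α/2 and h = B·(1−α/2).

(19.15, 29.11)

Percentile endpoints at ranks 1 and 24: θ*₍1₎ = 18.37, θ*₍24₎ = 28.33.
Basic interval reflects these around m̂:
  lower = 2 × 23.74 − 28.33 = 19.15
  upper = 2 × 23.74 − 18.37 = 29.11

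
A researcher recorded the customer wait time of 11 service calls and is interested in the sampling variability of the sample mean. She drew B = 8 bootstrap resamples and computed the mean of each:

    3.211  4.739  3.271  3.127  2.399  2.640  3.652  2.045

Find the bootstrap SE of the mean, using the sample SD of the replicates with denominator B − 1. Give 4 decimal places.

Bootstrap SE is the standard deviation of the 8 replicate means.
Mean of replicates: (3.211 + 4.739 + 3.271 + 3.127 + 2.399 + 2.640 + 3.652 + 2.045) / 8 = 25.08400 / 8 = 3.13550
Sum of squared deviations: (+0.07550)² + (+1.60350)² + (+0.13550)² + (−0.00850)² + (−0.73650)² + (−0.49550)² + (+0.51650)² + (−1.09050)² = 4.83926
Variance = 4.83926 / 7 = 0.69132
SE* = √0.69132

SE* = 0.8315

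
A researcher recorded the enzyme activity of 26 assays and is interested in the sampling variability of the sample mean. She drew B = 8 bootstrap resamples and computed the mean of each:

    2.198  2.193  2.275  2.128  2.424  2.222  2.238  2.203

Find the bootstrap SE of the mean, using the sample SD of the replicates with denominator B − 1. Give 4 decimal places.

SE* = 0.0871

Bootstrap SE is the standard deviation of the 8 replicate means.
Mean of replicates: (2.198 + 2.193 + 2.275 + 2.128 + 2.424 + 2.222 + 2.238 + 2.203) / 8 = 17.88100 / 8 = 2.23513
Sum of squared deviations: (−0.03713)² + (−0.04212)² + (+0.03987)² + (−0.10712)² + (+0.18887)² + (−0.01313)² + (+0.00287)² + (−0.03213)² = 0.05310
Variance = 0.05310 / 7 = 0.00759
SE* = √0.00759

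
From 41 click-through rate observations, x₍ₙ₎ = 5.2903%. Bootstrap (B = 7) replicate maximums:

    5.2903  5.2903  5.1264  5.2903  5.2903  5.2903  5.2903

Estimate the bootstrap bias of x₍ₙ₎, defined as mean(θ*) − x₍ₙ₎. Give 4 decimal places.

bias = −0.0234

mean(θ*) = (5.2903 + 5.2903 + 5.1264 + 5.2903 + 5.2903 + 5.2903 + 5.2903) / 7 = 5.26689
bias = 5.26689 − 5.2903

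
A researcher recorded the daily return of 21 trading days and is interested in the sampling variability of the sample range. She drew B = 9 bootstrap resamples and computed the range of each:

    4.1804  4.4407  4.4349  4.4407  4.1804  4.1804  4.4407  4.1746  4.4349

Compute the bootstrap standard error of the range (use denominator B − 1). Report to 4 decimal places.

Bootstrap SE is the standard deviation of the 9 replicate ranges.
Mean of replicates: (4.1804 + 4.4407 + 4.4349 + 4.4407 + 4.1804 + 4.1804 + 4.4407 + 4.1746 + 4.4349) / 9 = 38.907700 / 9 = 4.323078
Sum of squared deviations: (−0.142678)² + (+0.117622)² + (+0.111822)² + (+0.117622)² + (−0.142678)² + (−0.142678)² + (+0.117622)² + (−0.148478)² + (+0.111822)² = 0.149630
Variance = 0.149630 / 8 = 0.018704
SE* = √0.018704

SE* = 0.1368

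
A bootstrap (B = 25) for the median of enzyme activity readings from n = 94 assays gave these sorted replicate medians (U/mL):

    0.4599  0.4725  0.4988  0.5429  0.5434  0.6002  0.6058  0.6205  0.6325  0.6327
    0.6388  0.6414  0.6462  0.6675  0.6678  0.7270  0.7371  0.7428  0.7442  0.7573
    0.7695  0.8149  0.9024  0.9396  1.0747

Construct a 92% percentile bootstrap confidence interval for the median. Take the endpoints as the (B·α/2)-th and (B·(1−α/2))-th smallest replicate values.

α = 0.08; lower rank = 25 × 0.040 = 1; upper rank = 25 × 0.960 = 24.
The 1st smallest replicate is 0.4599; the 24th is 0.9396.

(0.4599, 0.9396)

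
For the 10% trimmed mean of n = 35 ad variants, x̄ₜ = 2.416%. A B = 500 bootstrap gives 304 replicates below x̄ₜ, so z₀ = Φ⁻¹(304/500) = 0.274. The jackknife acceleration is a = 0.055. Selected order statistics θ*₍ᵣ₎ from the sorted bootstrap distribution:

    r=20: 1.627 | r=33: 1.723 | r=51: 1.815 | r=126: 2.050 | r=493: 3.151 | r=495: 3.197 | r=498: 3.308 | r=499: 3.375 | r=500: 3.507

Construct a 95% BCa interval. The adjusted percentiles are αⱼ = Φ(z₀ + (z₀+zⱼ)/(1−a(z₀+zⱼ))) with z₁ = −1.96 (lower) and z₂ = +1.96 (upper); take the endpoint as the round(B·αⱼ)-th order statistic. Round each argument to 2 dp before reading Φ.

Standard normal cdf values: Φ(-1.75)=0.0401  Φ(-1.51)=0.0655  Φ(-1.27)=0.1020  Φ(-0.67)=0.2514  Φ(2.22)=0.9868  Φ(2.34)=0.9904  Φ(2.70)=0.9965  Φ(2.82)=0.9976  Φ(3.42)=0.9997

Lower: z₀ + z₁ = 0.274 + (-1.960) = -1.686; 1 − a(z₀+z₁) = 1 − (0.055)(-1.686) = 1.0927; argument = 0.274 + (-1.686)/1.0927 = -1.2689 → -1.27.
α₁ = Φ(-1.27) = 0.1020; rank = round(500 × 0.1020) = 51; θ*₍51₎ = 1.815.
Upper: z₀ + z₂ = 2.234; 1 − a(z₀+z₂) = 0.8771; argument = 2.8209 → 2.82; α₂ = 0.9976; rank = 499; θ*₍499₎ = 3.375.

(1.815, 3.375)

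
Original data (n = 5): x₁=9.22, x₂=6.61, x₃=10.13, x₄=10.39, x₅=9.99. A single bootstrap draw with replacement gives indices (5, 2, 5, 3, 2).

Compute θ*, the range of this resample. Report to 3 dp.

θ* = 3.520

Resample values: 9.99, 6.61, 9.99, 10.13, 6.61.
Range = 10.13 − 6.61 = 3.520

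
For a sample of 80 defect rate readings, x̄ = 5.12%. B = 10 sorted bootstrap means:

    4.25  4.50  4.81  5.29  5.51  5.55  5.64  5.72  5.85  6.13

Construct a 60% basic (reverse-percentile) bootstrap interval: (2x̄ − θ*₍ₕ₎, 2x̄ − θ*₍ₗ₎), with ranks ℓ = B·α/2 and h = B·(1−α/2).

Percentile endpoints at ranks 2 and 8: θ*₍2₎ = 4.50, θ*₍8₎ = 5.72.
Basic interval reflects these around x̄:
  lower = 2 × 5.12 − 5.72 = 4.52
  upper = 2 × 5.12 − 4.50 = 5.74

(4.52, 5.74)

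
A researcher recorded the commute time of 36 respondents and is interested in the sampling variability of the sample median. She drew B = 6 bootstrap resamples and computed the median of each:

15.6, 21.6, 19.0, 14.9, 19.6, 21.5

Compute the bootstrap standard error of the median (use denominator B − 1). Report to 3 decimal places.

Bootstrap SE is the standard deviation of the 6 replicate medians.
Mean of replicates: (15.6 + 21.6 + 19.0 + 14.9 + 19.6 + 21.5) / 6 = 112.2000 / 6 = 18.7000
Sum of squared deviations: (−3.1000)² + (+2.9000)² + (+0.3000)² + (−3.8000)² + (+0.9000)² + (+2.8000)² = 41.2000
Variance = 41.2000 / 5 = 8.2400
SE* = √8.2400

SE* = 2.871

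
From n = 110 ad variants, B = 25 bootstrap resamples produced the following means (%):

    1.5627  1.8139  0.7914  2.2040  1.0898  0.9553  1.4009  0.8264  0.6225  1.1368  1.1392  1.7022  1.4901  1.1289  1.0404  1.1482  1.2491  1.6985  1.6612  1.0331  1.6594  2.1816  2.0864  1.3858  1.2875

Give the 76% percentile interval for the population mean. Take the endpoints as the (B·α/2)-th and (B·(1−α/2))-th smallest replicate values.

(0.8264, 1.8139)

Sorted replicates: 0.6225, 0.7914, 0.8264, 0.9553, 1.0331, 1.0404, 1.0898, 1.1289, 1.1368, 1.1392, 1.1482, 1.2491, 1.2875, 1.3858, 1.4009, 1.4901, 1.5627, 1.6594, 1.6612, 1.6985, 1.7022, 1.8139, 2.0864, 2.1816, 2.2040
α = 0.24; lower rank = 25 × 0.120 = 3; upper rank = 25 × 0.880 = 22.
The 3rd smallest replicate is 0.8264; the 22nd is 1.8139.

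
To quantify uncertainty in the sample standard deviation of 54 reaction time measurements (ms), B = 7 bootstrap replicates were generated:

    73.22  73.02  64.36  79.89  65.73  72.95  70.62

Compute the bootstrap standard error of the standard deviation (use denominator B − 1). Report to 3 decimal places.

Bootstrap SE is the standard deviation of the 7 replicate standard deviations.
Mean of replicates: (73.22 + 73.02 + 64.36 + 79.89 + 65.73 + 72.95 + 70.62) / 7 = 499.7900 / 7 = 71.3986
Sum of squared deviations: (+1.8214)² + (+1.6214)² + (−7.0386)² + (+8.4914)² + (−5.6686)² + (+1.5514)² + (−0.7786)² = 162.7383
Variance = 162.7383 / 6 = 27.1230
SE* = √27.1230

SE* = 5.208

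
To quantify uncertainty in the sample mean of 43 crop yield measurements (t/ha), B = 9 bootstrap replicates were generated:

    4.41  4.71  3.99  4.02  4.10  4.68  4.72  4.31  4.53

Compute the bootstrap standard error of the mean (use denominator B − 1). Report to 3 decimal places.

SE* = 0.296

Bootstrap SE is the standard deviation of the 9 replicate means.
Mean of replicates: (4.41 + 4.71 + 3.99 + 4.02 + 4.10 + 4.68 + 4.72 + 4.31 + 4.53) / 9 = 39.4700 / 9 = 4.3856
Sum of squared deviations: (+0.0244)² + (+0.3244)² + (−0.3956)² + (−0.3656)² + (−0.2856)² + (+0.2944)² + (+0.3344)² + (−0.0756)² + (+0.1444)² = 0.7026
Variance = 0.7026 / 8 = 0.0878
SE* = √0.0878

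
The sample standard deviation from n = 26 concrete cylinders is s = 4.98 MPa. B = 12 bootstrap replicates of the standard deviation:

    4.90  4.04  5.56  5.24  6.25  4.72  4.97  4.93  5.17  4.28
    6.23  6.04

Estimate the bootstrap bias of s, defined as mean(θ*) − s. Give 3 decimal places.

mean(θ*) = (4.90 + 4.04 + 5.56 + 5.24 + 6.25 + 4.72 + 4.97 + 4.93 + 5.17 + 4.28 + 6.23 + 6.04) / 12 = 5.1942
bias = 5.1942 − 4.98

bias = +0.214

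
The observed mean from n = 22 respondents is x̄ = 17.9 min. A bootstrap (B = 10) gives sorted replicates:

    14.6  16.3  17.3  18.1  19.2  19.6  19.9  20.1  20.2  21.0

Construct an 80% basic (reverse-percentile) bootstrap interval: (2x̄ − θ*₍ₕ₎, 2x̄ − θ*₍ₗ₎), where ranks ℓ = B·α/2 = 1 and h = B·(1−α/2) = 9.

Percentile endpoints at ranks 1 and 9: θ*₍1₎ = 14.6, θ*₍9₎ = 20.2.
Basic interval reflects these around x̄:
  lower = 2 × 17.9 − 20.2 = 15.6
  upper = 2 × 17.9 − 14.6 = 21.2

(15.6, 21.2)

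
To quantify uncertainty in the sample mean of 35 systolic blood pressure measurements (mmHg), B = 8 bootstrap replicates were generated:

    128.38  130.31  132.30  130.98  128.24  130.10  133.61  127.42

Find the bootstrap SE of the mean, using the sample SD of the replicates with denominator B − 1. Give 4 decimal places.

Bootstrap SE is the standard deviation of the 8 replicate means.
Mean of replicates: (128.38 + 130.31 + 132.30 + 130.98 + 128.24 + 130.10 + 133.61 + 127.42) / 8 = 1041.34000 / 8 = 130.16750
Sum of squared deviations: (−1.78750)² + (+0.14250)² + (+2.13250)² + (+0.81250)² + (−1.92750)² + (−0.06750)² + (+3.44250)² + (−2.74750)² = 31.54255
Variance = 31.54255 / 7 = 4.50608
SE* = √4.50608

SE* = 2.1228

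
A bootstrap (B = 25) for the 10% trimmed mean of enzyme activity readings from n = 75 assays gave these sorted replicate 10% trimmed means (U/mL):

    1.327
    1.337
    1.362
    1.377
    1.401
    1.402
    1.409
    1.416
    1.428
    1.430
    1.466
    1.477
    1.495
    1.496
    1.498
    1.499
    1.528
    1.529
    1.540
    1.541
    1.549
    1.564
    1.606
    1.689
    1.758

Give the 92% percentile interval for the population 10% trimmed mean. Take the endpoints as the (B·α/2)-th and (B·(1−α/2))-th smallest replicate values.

α = 0.08; lower rank = 25 × 0.040 = 1; upper rank = 25 × 0.960 = 24.
The 1st smallest replicate is 1.327; the 24th is 1.689.

(1.327, 1.689)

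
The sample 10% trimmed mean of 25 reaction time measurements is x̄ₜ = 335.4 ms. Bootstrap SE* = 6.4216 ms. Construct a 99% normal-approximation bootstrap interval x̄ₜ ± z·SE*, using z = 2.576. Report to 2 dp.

Margin = 2.576 × 6.4216 = 16.542
Interval: 335.4 ± 16.542

(318.86, 351.94)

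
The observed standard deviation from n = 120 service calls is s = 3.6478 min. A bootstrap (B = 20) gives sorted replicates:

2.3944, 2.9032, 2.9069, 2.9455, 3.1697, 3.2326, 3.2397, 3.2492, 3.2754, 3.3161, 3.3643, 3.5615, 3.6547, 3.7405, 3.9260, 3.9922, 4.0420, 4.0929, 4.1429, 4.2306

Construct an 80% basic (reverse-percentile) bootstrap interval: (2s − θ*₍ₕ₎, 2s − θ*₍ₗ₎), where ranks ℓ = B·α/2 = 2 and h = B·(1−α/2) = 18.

Percentile endpoints at ranks 2 and 18: θ*₍2₎ = 2.9032, θ*₍18₎ = 4.0929.
Basic interval reflects these around s:
  lower = 2 × 3.6478 − 4.0929 = 3.2027
  upper = 2 × 3.6478 − 2.9032 = 4.3924

(3.2027, 4.3924)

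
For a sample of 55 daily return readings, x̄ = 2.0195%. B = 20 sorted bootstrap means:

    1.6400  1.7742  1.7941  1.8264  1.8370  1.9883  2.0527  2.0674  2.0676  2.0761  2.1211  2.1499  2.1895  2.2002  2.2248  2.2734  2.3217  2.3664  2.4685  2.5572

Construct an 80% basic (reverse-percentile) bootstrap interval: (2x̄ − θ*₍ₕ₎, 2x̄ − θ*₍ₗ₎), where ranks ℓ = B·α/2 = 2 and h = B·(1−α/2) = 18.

Percentile endpoints at ranks 2 and 18: θ*₍2₎ = 1.7742, θ*₍18₎ = 2.3664.
Basic interval reflects these around x̄:
  lower = 2 × 2.0195 − 2.3664 = 1.6726
  upper = 2 × 2.0195 − 1.7742 = 2.2648

(1.6726, 2.2648)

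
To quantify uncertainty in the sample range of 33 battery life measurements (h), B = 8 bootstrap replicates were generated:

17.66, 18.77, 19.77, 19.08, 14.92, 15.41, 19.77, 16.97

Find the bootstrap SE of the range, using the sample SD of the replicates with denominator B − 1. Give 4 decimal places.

SE* = 1.8919

Bootstrap SE is the standard deviation of the 8 replicate ranges.
Mean of replicates: (17.66 + 18.77 + 19.77 + 19.08 + 14.92 + 15.41 + 19.77 + 16.97) / 8 = 142.35000 / 8 = 17.79375
Sum of squared deviations: (−0.13375)² + (+0.97625)² + (+1.97625)² + (+1.28625)² + (−2.87375)² + (−2.38375)² + (+1.97625)² + (−0.82375)² = 25.05579
Variance = 25.05579 / 7 = 3.57940
SE* = √3.57940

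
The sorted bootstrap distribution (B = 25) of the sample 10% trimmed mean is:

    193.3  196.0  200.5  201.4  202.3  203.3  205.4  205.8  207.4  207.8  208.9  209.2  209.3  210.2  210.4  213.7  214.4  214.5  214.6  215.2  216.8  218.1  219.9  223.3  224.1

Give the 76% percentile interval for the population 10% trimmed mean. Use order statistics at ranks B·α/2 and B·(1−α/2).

(200.5, 218.1)

α = 0.24; lower rank = 25 × 0.120 = 3; upper rank = 25 × 0.880 = 22.
The 3rd smallest replicate is 200.5; the 22nd is 218.1.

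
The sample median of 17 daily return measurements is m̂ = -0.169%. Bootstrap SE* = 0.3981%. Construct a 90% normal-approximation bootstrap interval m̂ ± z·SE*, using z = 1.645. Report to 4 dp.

Margin = 1.645 × 0.3981 = 0.65487
Interval: -0.169 ± 0.65487

(-0.8239, 0.4859)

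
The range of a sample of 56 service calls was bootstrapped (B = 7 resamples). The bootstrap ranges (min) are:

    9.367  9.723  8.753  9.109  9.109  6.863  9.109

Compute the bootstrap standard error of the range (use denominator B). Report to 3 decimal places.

SE* = 0.861

Bootstrap SE is the standard deviation of the 7 replicate ranges.
Mean of replicates: (9.367 + 9.723 + 8.753 + 9.109 + 9.109 + 6.863 + 9.109) / 7 = 62.0330 / 7 = 8.8619
Sum of squared deviations: (+0.5051)² + (+0.8611)² + (−0.1089)² + (+0.2471)² + (+0.2471)² + (−1.9989)² + (+0.2471)² = 5.1873
Variance = 5.1873 / 7 = 0.7410
SE* = √0.7410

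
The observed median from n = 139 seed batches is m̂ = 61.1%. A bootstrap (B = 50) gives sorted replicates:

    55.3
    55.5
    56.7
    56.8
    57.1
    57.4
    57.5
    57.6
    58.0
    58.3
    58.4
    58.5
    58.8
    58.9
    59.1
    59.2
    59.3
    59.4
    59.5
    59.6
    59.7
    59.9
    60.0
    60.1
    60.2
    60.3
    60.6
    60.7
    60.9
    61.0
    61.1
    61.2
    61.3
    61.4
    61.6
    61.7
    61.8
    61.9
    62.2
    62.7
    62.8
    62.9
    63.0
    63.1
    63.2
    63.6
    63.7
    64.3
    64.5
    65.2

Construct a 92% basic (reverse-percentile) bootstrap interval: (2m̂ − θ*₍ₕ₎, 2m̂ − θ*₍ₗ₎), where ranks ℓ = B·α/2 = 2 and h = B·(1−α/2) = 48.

Percentile endpoints at ranks 2 and 48: θ*₍2₎ = 55.5, θ*₍48₎ = 64.3.
Basic interval reflects these around m̂:
  lower = 2 × 61.1 − 64.3 = 57.9
  upper = 2 × 61.1 − 55.5 = 66.7

(57.9, 66.7)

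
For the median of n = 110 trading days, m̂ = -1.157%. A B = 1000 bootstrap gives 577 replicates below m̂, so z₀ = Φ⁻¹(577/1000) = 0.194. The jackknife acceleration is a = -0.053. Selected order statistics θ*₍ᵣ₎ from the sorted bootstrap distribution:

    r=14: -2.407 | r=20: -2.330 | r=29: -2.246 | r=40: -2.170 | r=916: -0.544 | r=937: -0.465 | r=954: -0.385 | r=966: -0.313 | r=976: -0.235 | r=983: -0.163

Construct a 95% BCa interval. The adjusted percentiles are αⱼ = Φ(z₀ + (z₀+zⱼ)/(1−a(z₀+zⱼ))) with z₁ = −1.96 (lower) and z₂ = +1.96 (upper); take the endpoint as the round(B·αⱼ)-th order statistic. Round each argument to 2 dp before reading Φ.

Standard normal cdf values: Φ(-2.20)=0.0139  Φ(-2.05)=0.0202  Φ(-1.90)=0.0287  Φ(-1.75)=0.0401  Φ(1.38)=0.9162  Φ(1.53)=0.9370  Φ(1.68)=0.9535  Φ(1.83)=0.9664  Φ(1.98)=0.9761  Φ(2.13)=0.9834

(-2.170, -0.163)

Lower: z₀ + z₁ = 0.194 + (-1.960) = -1.766; 1 − a(z₀+z₁) = 1 − (-0.053)(-1.766) = 0.9064; argument = 0.194 + (-1.766)/0.9064 = -1.7544 → -1.75.
α₁ = Φ(-1.75) = 0.0401; rank = round(1000 × 0.0401) = 40; θ*₍40₎ = -2.170.
Upper: z₀ + z₂ = 2.154; 1 − a(z₀+z₂) = 1.1142; argument = 2.1273 → 2.13; α₂ = 0.9834; rank = 983; θ*₍983₎ = -0.163.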